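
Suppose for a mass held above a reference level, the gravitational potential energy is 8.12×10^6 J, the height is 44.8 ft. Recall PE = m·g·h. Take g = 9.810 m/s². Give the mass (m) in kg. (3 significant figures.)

60600 kg

Rearranging PE = m·g·h for m: m = PE/(g·h).
PE = 8.12×10^6 J; h = 44.8 ft = 13.66 m; g = 9.810 m/s².
m = 60617 kg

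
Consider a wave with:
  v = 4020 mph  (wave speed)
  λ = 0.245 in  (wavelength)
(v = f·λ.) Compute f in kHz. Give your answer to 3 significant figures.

289 kHz

Rearranging v = f·λ for f: f = v/λ.
v = 4020 mph = 1797 m/s; λ = 0.245 in = 0.006223 m.
f = 2.888×10^5 Hz
2.888×10^5 Hz × (1 kHz / 1000 Hz) = 288.8 kHz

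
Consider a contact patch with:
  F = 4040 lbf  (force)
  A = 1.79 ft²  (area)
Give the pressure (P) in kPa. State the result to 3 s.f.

Directly: P = F/A.
F = 4040 lbf = 17971 N; A = 1.79 ft² = 0.1663 m².
P = 1.081×10^5 Pa  (the unit combination reduces to kg/(m·s²) = Pa)
1.081×10^5 Pa × (1 kPa / 1000 Pa) = 108.1 kPa

108 kPa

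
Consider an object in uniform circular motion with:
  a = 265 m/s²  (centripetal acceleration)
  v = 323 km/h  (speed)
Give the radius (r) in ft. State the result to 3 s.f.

99.7 ft

Solving a = v²/r for r: r = v²/a.
a = 265 m/s²; v = 323 km/h = 89.72 m/s.
r = 30.38 m
30.38 m × (1 ft / 0.3048 m) = 99.66 ft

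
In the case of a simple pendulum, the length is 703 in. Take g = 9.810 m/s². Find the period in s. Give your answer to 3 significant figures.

T is given directly by: T = 2π√(L/g).
L = 703 in = 17.86 m; g = 9.810 m/s².
T = 8.477 s

8.48 s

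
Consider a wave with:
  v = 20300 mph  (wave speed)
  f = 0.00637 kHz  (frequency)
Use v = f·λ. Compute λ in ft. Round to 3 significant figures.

4670 ft

Rearranging: λ = v/f.
v = 20300 mph = 9075 m/s; f = 0.00637 kHz = 6.370 Hz.
λ = 1425 m
1425 m × (1 ft / 0.3048 m) = 4674 ft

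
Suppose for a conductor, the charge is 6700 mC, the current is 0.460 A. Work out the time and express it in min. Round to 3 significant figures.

0.243 min

Rearranging q = I·t for t: t = q/I.
q = 6700 mC = 6.700 C; I = 0.460 A.
t = 14.57 s
14.57 s × (1 min / 60.00 s) = 0.2428 min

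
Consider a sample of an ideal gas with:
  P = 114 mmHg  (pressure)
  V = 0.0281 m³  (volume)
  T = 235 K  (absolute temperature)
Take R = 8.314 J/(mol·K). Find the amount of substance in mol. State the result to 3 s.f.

From the ideal-gas law: n = PV/(RT).
P = 114 mmHg = 15199 Pa; V = 0.0281 m³; T = 235 K; R = 8.314 J/(mol·K).
n = 0.2186 mol

0.219 mol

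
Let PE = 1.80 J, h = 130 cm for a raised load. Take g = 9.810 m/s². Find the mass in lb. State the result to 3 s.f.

0.311 lb

Solving PE = m·g·h for m: m = PE/(g·h).
PE = 1.80 J; h = 130 cm = 1.300 m; g = 9.810 m/s².
m = 0.1411 kg
0.1411 kg × (1 lb / 0.4536 kg) = 0.3112 lb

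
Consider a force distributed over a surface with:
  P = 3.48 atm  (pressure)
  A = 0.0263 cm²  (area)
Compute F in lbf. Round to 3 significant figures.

0.208 lbf

Solving P = F/A for F: F = P·A.
P = 3.48 atm = 3.526×10^5 Pa; A = 0.0263 cm² = 2.630×10^-6 m².
F = 0.9274 N  (the unit combination reduces to kg·m/s² = N)
0.9274 N × (1 lbf / 4.448 N) = 0.2085 lbf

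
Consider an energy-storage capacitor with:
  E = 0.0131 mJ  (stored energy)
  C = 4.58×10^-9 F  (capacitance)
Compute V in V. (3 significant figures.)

Rearranging: V = √(2E/C).
E = 0.0131 mJ = 1.310×10^-5 J; C = 4.58×10^-9 F.
V = 75.63 V  (the unit combination reduces to kg·m²/(A·s³) = V)

75.6 V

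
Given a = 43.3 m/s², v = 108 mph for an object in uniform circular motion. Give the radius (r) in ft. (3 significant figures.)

177 ft

Rearranging: r = v²/a.
a = 43.3 m/s²; v = 108 mph = 48.28 m/s.
r = 53.83 m
53.83 m × (1 ft / 0.3048 m) = 176.6 ft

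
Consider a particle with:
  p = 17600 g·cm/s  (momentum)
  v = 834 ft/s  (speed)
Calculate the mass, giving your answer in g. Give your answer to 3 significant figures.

Solving p = m·v for m: m = p/v.
p = 17600 g·cm/s = 0.1760 kg·m/s; v = 834 ft/s = 254.2 m/s.
m = 6.924×10^-4 kg
6.924×10^-4 kg × (1 g / 0.001000 kg) = 0.6924 g

0.692 g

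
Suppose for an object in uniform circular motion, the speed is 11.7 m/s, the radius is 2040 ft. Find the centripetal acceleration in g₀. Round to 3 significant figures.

0.0224 g₀

a is given directly by: a = v²/r.
v = 11.7 m/s; r = 2040 ft = 621.8 m.
a = 0.2202 m/s²
0.2202 m/s² × (1 g₀ / 9.807 m/s²) = 0.02245 g₀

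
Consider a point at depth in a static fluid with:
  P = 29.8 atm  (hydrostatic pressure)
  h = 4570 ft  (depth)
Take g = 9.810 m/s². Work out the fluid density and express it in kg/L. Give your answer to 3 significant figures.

Rearranging: ρ = P/(g·h).
P = 29.8 atm = 3.019×10^6 Pa; h = 4570 ft = 1393 m; g = 9.810 m/s².
ρ = 221.0 kg/m³
221.0 kg/m³ × (1 kg/L / 1000 kg/m³) = 0.2210 kg/L

0.221 kg/L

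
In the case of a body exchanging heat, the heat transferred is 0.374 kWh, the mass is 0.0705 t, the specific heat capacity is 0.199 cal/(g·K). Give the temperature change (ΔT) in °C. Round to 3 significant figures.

22.9 °C

Rearranging Q = m·c·ΔT for ΔT: ΔT = Q/(m·c).
Q = 0.374 kWh = 1.346×10^6 J; m = 0.0705 t = 70.50 kg; c = 0.199 cal/(g·K) = 832.6 J/(kg·K).
ΔT = 22.94 K
Since 1 °C = 1 K, 22.94 °C.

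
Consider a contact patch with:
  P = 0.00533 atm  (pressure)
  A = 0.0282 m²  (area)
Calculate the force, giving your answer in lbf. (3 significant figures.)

3.42 lbf

Solving P = F/A for F: F = P·A.
P = 0.00533 atm = 540.1 Pa; A = 0.0282 m².
F = 15.23 N
15.23 N × (1 lbf / 4.448 N) = 3.424 lbf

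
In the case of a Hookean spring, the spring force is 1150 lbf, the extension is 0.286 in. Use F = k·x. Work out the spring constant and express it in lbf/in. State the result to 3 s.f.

4020 lbf/in

From Hooke's law: k = F/x.
F = 1150 lbf = 5115 N; x = 0.286 in = 0.007264 m.
k = 7.042×10^5 N/m
7.042×10^5 N/m × (1 lbf/in / 175.1 N/m) = 4021 lbf/in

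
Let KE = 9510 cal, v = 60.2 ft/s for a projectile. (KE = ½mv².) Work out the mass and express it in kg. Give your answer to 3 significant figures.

Rearranging: m = 2·KE/v².
KE = 9510 cal = 39790 J; v = 60.2 ft/s = 18.35 m/s.
m = 236.4 kg

236 kg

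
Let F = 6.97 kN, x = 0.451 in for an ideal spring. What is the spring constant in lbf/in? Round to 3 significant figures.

3470 lbf/in

Solving F = k·x for k: k = F/x.
F = 6.97 kN = 6970 N; x = 0.451 in = 0.01146 m.
k = 6.084×10^5 N/m
6.084×10^5 N/m × (1 lbf/in / 175.1 N/m) = 3474 lbf/in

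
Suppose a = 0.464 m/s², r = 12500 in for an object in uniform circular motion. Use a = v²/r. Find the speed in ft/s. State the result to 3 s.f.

39.8 ft/s

Rearranging a = v²/r for v: v = √(a·r).
a = 0.464 m/s²; r = 12500 in = 317.5 m.
v = 12.14 m/s
12.14 m/s × (1 ft/s / 0.3048 m/s) = 39.82 ft/s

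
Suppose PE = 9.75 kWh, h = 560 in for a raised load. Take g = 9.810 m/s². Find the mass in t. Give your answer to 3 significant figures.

252 t

Rearranging: m = PE/(g·h).
PE = 9.75 kWh = 3.510×10^7 J; h = 560 in = 14.22 m; g = 9.810 m/s².
m = 2.515×10^5 kg
2.515×10^5 kg × (1 t / 1000 kg) = 251.5 t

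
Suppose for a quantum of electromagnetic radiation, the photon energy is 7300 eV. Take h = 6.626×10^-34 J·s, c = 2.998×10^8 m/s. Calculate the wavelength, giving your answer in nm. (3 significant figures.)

0.170 nm

Solving E = h·c/λ for λ: λ = hc/E.
E = 7300 eV = 1.170×10^-15 J; h = 6.626×10^-34 J·s; c = 2.998×10^8 m/s.
λ = 1.698×10^-10 m
1.698×10^-10 m × (1 nm / 1.000×10^-9 m) = 0.1698 nm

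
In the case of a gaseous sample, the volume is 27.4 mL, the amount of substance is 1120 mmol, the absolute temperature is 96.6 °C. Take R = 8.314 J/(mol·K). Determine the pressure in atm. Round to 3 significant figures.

1240 atm

Directly: P = nRT/V.
V = 27.4 mL = 2.740×10^-5 m³; n = 1120 mmol = 1.120 mol; T = 96.6 °C = 369.8 K; R = 8.314 J/(mol·K).
P = 1.257×10^8 Pa
1.257×10^8 Pa × (1 atm / 1.013×10^5 Pa) = 1240 atm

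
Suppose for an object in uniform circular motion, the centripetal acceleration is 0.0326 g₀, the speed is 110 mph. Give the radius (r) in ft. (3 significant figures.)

Rearranging a = v²/r for r: r = v²/a.
a = 0.0326 g₀ = 0.3197 m/s²; v = 110 mph = 49.17 m/s.
r = 7564 m
7564 m × (1 ft / 0.3048 m) = 24816 ft

24800 ft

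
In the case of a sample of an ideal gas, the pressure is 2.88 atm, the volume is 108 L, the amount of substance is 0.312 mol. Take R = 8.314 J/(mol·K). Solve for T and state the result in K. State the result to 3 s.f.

Solving PV = nRT for T: T = PV/(nR).
P = 2.88 atm = 2.918×10^5 Pa; V = 108 L = 0.1080 m³; n = 0.312 mol; R = 8.314 J/(mol·K).
T = 12150 K

12100 K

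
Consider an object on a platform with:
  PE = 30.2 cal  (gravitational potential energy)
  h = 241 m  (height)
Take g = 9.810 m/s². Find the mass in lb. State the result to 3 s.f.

0.118 lb

Rearranging PE = m·g·h for m: m = PE/(g·h).
PE = 30.2 cal = 126.4 J; h = 241 m; g = 9.810 m/s².
m = 0.05345 kg
0.05345 kg × (1 lb / 0.4536 kg) = 0.1178 lb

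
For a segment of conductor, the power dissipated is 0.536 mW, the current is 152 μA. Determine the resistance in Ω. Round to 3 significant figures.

Rearranging P = I²R for R: R = P/I².
P = 0.536 mW = 5.360×10^-4 W; I = 152 μA = 1.520×10^-4 A.
R = 23199 Ω

23200 Ω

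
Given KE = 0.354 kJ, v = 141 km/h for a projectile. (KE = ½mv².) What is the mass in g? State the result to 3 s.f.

462 g

Solving KE = ½mv² for m: m = 2·KE/v².
KE = 0.354 kJ = 354.0 J; v = 141 km/h = 39.17 m/s.
m = 0.4615 kg
0.4615 kg × (1 g / 0.001000 kg) = 461.5 g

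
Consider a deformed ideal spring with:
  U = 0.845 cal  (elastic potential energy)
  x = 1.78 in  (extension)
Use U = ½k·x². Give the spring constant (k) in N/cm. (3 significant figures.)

Rearranging: k = 2U/x².
U = 0.845 cal = 3.535 J; x = 1.78 in = 0.04521 m.
k = 3459 N/m
3459 N/m × (1 N/cm / 100.0 N/m) = 34.59 N/cm

34.6 N/cm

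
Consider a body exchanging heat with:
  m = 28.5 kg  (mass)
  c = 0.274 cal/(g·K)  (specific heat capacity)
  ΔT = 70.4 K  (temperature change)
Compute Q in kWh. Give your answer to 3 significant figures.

Directly: Q = mcΔT.
m = 28.5 kg; c = 0.274 cal/(g·K) = 1146 J/(kg·K); ΔT = 70.4 K.
Q = 2.300×10^6 J
2.300×10^6 J × (1 kWh / 3.600×10^6 J) = 0.6389 kWh

0.639 kWh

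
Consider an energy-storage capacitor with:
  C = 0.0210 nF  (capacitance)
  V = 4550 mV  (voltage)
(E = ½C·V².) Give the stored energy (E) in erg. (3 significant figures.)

Directly: E = ½CV².
C = 0.0210 nF = 2.100×10^-11 F; V = 4550 mV = 4.550 V.
E = 2.174×10^-10 J
2.174×10^-10 J × (1 erg / 1.000×10^-7 J) = 0.002174 erg

0.00217 erg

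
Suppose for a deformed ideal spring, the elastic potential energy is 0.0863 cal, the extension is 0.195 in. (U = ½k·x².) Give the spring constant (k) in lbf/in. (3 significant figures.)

Rearranging U = ½k·x² for k: k = 2U/x².
U = 0.0863 cal = 0.3611 J; x = 0.195 in = 0.004953 m.
k = 29437 N/m
29437 N/m × (1 lbf/in / 175.1 N/m) = 168.1 lbf/in

168 lbf/in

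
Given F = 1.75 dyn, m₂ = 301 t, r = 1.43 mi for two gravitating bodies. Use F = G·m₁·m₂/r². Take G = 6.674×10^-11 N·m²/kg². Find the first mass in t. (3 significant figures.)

From Newton's law of gravitation: m₁ = F·r²/(G·m₂).
F = 1.75 dyn = 1.750×10^-5 N; m₂ = 301 t = 3.010×10^5 kg; r = 1.43 mi = 2301 m; G = 6.674×10^-11 N·m²/kg².
m₁ = 4.614×10^6 kg
4.614×10^6 kg × (1 t / 1000 kg) = 4614 t

4610 t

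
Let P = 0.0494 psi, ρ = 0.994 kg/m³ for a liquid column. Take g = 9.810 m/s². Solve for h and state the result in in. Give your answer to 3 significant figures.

Rearranging: h = P/(ρ·g).
P = 0.0494 psi = 340.6 Pa; ρ = 0.994 kg/m³; g = 9.810 m/s².
h = 34.93 m
34.93 m × (1 in / 0.02540 m) = 1375 in

1380 in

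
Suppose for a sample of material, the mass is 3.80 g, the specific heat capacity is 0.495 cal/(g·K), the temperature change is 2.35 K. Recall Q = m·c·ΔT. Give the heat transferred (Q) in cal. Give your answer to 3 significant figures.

Q is given directly by: Q = mcΔT.
m = 3.80 g = 0.003800 kg; c = 0.495 cal/(g·K) = 2071 J/(kg·K); ΔT = 2.35 K.
Q = 18.49 J  (the unit combination reduces to kg·m²/s² = J)
18.49 J × (1 cal / 4.184 J) = 4.420 cal

4.42 cal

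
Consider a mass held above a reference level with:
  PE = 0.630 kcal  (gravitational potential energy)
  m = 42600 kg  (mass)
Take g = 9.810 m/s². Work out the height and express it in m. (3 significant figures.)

0.00631 m

Rearranging: h = PE/(m·g).
PE = 0.630 kcal = 2636 J; m = 42600 kg; g = 9.810 m/s².
h = 0.006307 m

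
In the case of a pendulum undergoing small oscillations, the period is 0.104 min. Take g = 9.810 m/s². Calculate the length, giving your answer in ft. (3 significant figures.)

Rearranging T = 2π√(L/g) for L: L = g·(T/2π)².
T = 0.104 min = 6.240 s; g = 9.810 m/s².
L = 9.676 m
9.676 m × (1 ft / 0.3048 m) = 31.74 ft

31.7 ft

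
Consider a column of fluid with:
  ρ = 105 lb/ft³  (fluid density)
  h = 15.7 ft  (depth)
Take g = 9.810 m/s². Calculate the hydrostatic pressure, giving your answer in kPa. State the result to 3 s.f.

Directly: P = ρgh.
ρ = 105 lb/ft³ = 1682 kg/m³; h = 15.7 ft = 4.785 m; g = 9.810 m/s².
P = 78958 Pa
78958 Pa × (1 kPa / 1000 Pa) = 78.96 kPa

79.0 kPa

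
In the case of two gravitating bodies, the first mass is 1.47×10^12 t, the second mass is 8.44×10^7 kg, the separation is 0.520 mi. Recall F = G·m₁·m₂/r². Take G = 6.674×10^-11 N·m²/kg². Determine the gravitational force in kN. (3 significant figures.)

11800 kN

Directly: F = Gm₁m₂/r².
m₁ = 1.47×10^12 t = 1.470×10^15 kg; m₂ = 8.44×10^7 kg; r = 0.520 mi = 836.9 m; G = 6.674×10^-11 N·m²/kg².
F = 1.182×10^7 N
1.182×10^7 N × (1 kN / 1000 N) = 11823 kN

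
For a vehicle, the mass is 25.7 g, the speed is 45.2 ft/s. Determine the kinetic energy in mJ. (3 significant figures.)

2440 mJ

Directly: KE = ½mv².
m = 25.7 g = 0.02570 kg; v = 45.2 ft/s = 13.78 m/s.
KE = 2.439 J
2.439 J × (1 mJ / 0.001000 J) = 2439 mJ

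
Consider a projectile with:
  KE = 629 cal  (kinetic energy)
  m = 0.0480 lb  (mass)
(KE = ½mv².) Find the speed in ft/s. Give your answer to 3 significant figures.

1610 ft/s

Rearranging KE = ½mv² for v: v = √(2·KE/m).
KE = 629 cal = 2632 J; m = 0.0480 lb = 0.02177 kg.
v = 491.7 m/s
491.7 m/s × (1 ft/s / 0.3048 m/s) = 1613 ft/s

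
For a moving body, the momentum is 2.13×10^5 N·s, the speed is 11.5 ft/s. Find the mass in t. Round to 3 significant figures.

60.8 t

Rearranging p = m·v for m: m = p/v.
p = 2.13×10^5 N·s = 2.130×10^5 kg·m/s; v = 11.5 ft/s = 3.505 m/s.
m = 60767 kg
60767 kg × (1 t / 1000 kg) = 60.77 t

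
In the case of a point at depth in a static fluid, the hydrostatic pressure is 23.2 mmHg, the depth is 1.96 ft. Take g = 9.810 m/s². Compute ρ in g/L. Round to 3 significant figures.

Rearranging P = ρ·g·h for ρ: ρ = P/(g·h).
P = 23.2 mmHg = 3093 Pa; h = 1.96 ft = 0.5974 m; g = 9.810 m/s².
ρ = 527.8 kg/m³
Since 1 g/L = 1 kg/m³, 527.8 g/L.

528 g/L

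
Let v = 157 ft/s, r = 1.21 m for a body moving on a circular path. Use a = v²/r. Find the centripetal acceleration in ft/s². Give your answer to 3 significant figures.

Directly: a = v²/r.
v = 157 ft/s = 47.85 m/s; r = 1.21 m.
a = 1893 m/s²
1893 m/s² × (1 ft/s² / 0.3048 m/s²) = 6209 ft/s²

6210 ft/s²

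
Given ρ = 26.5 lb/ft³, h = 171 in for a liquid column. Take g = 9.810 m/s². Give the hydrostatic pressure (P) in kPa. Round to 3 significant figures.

Directly: P = ρgh.
ρ = 26.5 lb/ft³ = 424.5 kg/m³; h = 171 in = 4.343 m; g = 9.810 m/s².
P = 18087 Pa
18087 Pa × (1 kPa / 1000 Pa) = 18.09 kPa

18.1 kPa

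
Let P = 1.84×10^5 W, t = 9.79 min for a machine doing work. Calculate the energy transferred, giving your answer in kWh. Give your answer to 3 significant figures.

30.0 kWh

Rearranging P = W/t for W: W = P·t.
P = 1.84×10^5 W; t = 9.79 min = 587.4 s.
W = 1.081×10^8 J  (the unit combination reduces to kg·m²/s² = J)
1.081×10^8 J × (1 kWh / 3.600×10^6 J) = 30.02 kWh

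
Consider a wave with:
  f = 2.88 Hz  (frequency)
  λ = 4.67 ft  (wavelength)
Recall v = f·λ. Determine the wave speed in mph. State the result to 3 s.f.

v is given directly by: v = fλ.
f = 2.88 Hz; λ = 4.67 ft = 1.423 m.
v = 4.099 m/s
4.099 m/s × (1 mph / 0.4470 m/s) = 9.170 mph

9.17 mph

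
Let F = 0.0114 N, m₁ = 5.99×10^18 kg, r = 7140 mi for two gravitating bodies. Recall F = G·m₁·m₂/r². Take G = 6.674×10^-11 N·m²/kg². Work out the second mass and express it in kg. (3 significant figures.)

3770 kg

From Newton's law of gravitation: m₂ = F·r²/(G·m₁).
F = 0.0114 N; m₁ = 5.99×10^18 kg; r = 7140 mi = 1.149×10^7 m; G = 6.674×10^-11 N·m²/kg².
m₂ = 3765 kg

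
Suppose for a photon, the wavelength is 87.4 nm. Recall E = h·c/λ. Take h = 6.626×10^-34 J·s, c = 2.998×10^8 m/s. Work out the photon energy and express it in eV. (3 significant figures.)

E is given directly by: E = hc/λ.
λ = 87.4 nm = 8.740×10^-8 m; h = 6.626×10^-34 J·s; c = 2.998×10^8 m/s.
E = 2.273×10^-18 J  (the unit combination reduces to kg·m²/s² = J)
2.273×10^-18 J × (1 eV / 1.602×10^-19 J) = 14.19 eV

14.2 eV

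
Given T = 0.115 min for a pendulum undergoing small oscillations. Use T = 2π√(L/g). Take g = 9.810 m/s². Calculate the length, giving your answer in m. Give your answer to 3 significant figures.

11.8 m

Solving T = 2π√(L/g) for L: L = g·(T/2π)².
T = 0.115 min = 6.900 s; g = 9.810 m/s².
L = 11.83 m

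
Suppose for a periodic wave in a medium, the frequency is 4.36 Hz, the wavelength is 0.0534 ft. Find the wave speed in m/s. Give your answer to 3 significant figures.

v is given directly by: v = fλ.
f = 4.36 Hz; λ = 0.0534 ft = 0.01628 m.
v = 0.07096 m/s

0.0710 m/s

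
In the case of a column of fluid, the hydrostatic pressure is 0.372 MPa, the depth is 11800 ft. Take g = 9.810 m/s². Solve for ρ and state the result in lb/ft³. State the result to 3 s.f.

0.658 lb/ft³

Solving P = ρ·g·h for ρ: ρ = P/(g·h).
P = 0.372 MPa = 3.720×10^5 Pa; h = 11800 ft = 3597 m; g = 9.810 m/s².
ρ = 10.54 kg/m³
10.54 kg/m³ × (1 lb/ft³ / 16.02 kg/m³) = 0.6582 lb/ft³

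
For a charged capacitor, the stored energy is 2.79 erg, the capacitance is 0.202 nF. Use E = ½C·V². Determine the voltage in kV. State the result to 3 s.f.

Rearranging: V = √(2E/C).
E = 2.79 erg = 2.790×10^-7 J; C = 0.202 nF = 2.020×10^-10 F.
V = 52.56 V
52.56 V × (1 kV / 1000 V) = 0.05256 kV

0.0526 kV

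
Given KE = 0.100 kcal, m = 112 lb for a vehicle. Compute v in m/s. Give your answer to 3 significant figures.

4.06 m/s

Solving KE = ½mv² for v: v = √(2·KE/m).
KE = 0.100 kcal = 418.4 J; m = 112 lb = 50.80 kg.
v = 4.059 m/s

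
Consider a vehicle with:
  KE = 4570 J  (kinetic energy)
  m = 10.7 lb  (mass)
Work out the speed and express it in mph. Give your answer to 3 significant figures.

97.1 mph

Rearranging KE = ½mv² for v: v = √(2·KE/m).
KE = 4570 J; m = 10.7 lb = 4.853 kg.
v = 43.40 m/s
43.40 m/s × (1 mph / 0.4470 m/s) = 97.07 mph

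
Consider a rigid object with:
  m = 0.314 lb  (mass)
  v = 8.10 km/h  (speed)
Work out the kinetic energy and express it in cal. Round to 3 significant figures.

KE is given directly by: KE = ½mv².
m = 0.314 lb = 0.1424 kg; v = 8.10 km/h = 2.250 m/s.
KE = 0.3605 J
0.3605 J × (1 cal / 4.184 J) = 0.08617 cal

0.0862 cal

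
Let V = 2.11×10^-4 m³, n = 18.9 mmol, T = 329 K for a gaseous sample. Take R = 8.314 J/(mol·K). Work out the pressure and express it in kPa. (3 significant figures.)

From the ideal-gas law: P = nRT/V.
V = 2.11×10^-4 m³; n = 18.9 mmol = 0.01890 mol; T = 329 K; R = 8.314 J/(mol·K).
P = 2.450×10^5 Pa
2.450×10^5 Pa × (1 kPa / 1000 Pa) = 245.0 kPa

245 kPa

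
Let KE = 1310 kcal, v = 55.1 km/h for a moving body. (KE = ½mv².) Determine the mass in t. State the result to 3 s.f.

Rearranging KE = ½mv² for m: m = 2·KE/v².
KE = 1310 kcal = 5.481×10^6 J; v = 55.1 km/h = 15.31 m/s.
m = 46794 kg
46794 kg × (1 t / 1000 kg) = 46.79 t

46.8 t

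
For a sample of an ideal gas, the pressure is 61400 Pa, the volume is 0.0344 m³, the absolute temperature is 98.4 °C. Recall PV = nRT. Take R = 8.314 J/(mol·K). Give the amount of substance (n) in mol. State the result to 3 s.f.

Solving PV = nRT for n: n = PV/(RT).
P = 61400 Pa; V = 0.0344 m³; T = 98.4 °C = 371.5 K; R = 8.314 J/(mol·K).
n = 0.6838 mol

0.684 mol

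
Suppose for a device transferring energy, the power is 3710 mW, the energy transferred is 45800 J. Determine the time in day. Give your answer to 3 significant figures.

Rearranging P = W/t for t: t = W/P.
P = 3710 mW = 3.710 W; W = 45800 J.
t = 12345 s
12345 s × (1 day / 86400 s) = 0.1429 day

0.143 day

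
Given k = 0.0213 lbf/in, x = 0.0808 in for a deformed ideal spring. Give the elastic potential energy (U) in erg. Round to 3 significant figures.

U is given directly by: U = ½kx².
k = 0.0213 lbf/in = 3.730 N/m; x = 0.0808 in = 0.002052 m.
U = 7.856×10^-6 J
7.856×10^-6 J × (1 erg / 1.000×10^-7 J) = 78.56 erg

78.6 erg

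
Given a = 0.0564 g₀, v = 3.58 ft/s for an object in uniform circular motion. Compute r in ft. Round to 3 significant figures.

7.06 ft

Rearranging: r = v²/a.
a = 0.0564 g₀ = 0.5531 m/s²; v = 3.58 ft/s = 1.091 m/s.
r = 2.153 m
2.153 m × (1 ft / 0.3048 m) = 7.063 ft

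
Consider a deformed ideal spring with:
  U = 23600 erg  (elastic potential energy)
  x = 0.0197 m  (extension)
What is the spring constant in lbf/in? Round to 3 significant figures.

Solving U = ½k·x² for k: k = 2U/x².
U = 23600 erg = 0.002360 J; x = 0.0197 m.
k = 12.16 N/m
12.16 N/m × (1 lbf/in / 175.1 N/m) = 0.06945 lbf/in

0.0694 lbf/in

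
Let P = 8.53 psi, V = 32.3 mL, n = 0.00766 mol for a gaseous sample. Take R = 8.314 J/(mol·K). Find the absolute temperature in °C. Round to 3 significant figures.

Rearranging: T = PV/(nR).
P = 8.53 psi = 58812 Pa; V = 32.3 mL = 3.230×10^-5 m³; n = 0.00766 mol; R = 8.314 J/(mol·K).
T = 29.83 K
29.83 K − 273.15 = -243.3 °C

-243 °C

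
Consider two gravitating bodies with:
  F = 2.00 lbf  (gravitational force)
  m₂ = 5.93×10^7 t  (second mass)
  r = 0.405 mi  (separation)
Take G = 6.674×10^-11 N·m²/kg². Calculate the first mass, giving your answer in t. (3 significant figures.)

From Newton's law of gravitation: m₁ = F·r²/(G·m₂).
F = 2.00 lbf = 8.896 N; m₂ = 5.93×10^7 t = 5.930×10^10 kg; r = 0.405 mi = 651.8 m; G = 6.674×10^-11 N·m²/kg².
m₁ = 9.550×10^5 kg
9.550×10^5 kg × (1 t / 1000 kg) = 955.0 t

955 t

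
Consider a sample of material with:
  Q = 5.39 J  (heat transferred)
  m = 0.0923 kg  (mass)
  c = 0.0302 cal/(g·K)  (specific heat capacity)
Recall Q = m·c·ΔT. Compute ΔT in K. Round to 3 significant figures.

Rearranging: ΔT = Q/(m·c).
Q = 5.39 J; m = 0.0923 kg; c = 0.0302 cal/(g·K) = 126.4 J/(kg·K).
ΔT = 0.4622 K

0.462 K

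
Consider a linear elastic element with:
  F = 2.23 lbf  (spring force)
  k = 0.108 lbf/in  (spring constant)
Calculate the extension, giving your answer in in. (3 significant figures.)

20.6 in

Rearranging F = k·x for x: x = F/k.
F = 2.23 lbf = 9.920 N; k = 0.108 lbf/in = 18.91 N/m.
x = 0.5245 m
0.5245 m × (1 in / 0.02540 m) = 20.65 in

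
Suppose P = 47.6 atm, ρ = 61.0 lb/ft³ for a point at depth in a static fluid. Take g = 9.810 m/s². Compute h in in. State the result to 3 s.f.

19800 in

Rearranging: h = P/(ρ·g).
P = 47.6 atm = 4.823×10^6 Pa; ρ = 61.0 lb/ft³ = 977.1 kg/m³; g = 9.810 m/s².
h = 503.2 m
503.2 m × (1 in / 0.02540 m) = 19809 in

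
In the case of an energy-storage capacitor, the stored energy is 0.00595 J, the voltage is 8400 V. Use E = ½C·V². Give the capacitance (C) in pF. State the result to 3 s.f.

Rearranging: C = 2E/V².
E = 0.00595 J; V = 8400 V.
C = 1.687×10^-10 F
1.687×10^-10 F × (1 pF / 1.000×10^-12 F) = 168.7 pF

169 pF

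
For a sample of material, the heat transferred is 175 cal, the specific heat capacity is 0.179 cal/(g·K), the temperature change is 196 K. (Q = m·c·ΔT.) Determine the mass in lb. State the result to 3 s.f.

Rearranging: m = Q/(c·ΔT).
Q = 175 cal = 732.2 J; c = 0.179 cal/(g·K) = 748.9 J/(kg·K); ΔT = 196 K.
m = 0.004988 kg
0.004988 kg × (1 lb / 0.4536 kg) = 0.01100 lb

0.0110 lb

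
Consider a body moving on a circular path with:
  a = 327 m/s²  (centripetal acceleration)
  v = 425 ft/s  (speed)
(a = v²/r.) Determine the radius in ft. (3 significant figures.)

168 ft

Solving a = v²/r for r: r = v²/a.
a = 327 m/s²; v = 425 ft/s = 129.5 m/s.
r = 51.32 m
51.32 m × (1 ft / 0.3048 m) = 168.4 ft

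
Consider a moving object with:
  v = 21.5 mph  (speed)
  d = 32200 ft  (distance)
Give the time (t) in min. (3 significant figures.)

17.0 min

Rearranging v = d/t for t: t = d/v.
v = 21.5 mph = 9.611 m/s; d = 32200 ft = 9815 m.
t = 1021 s
1021 s × (1 min / 60.00 s) = 17.02 min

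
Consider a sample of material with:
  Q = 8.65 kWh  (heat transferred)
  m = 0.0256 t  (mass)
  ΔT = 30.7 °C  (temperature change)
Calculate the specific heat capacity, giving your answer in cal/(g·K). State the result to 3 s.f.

Rearranging: c = Q/(m·ΔT).
Q = 8.65 kWh = 3.114×10^7 J; m = 0.0256 t = 25.60 kg; ΔT = 30.7 °C = 30.70 K.
c = 39622 J/(kg·K)
39622 J/(kg·K) × (1 cal/(g·K) / 4184 J/(kg·K)) = 9.470 cal/(g·K)

9.47 cal/(g·K)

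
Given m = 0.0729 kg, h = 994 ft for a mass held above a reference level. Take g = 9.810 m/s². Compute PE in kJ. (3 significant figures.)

0.217 kJ

Directly: PE = mgh.
m = 0.0729 kg; h = 994 ft = 303.0 m; g = 9.810 m/s².
PE = 216.7 J
216.7 J × (1 kJ / 1000 J) = 0.2167 kJ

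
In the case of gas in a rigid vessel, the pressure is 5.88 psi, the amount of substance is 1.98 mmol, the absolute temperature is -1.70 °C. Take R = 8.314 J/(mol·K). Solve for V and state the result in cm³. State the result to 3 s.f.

110 cm³

Solving PV = nRT for V: V = nRT/P.
P = 5.88 psi = 40541 Pa; n = 1.98 mmol = 0.001980 mol; T = -1.70 °C = 271.4 K; R = 8.314 J/(mol·K).
V = 1.102×10^-4 m³
1.102×10^-4 m³ × (1 cm³ / 1.000×10^-6 m³) = 110.2 cm³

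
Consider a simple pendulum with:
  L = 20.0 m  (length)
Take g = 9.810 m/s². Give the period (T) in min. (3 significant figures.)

0.150 min

T is given directly by: T = 2π√(L/g).
L = 20.0 m; g = 9.810 m/s².
T = 8.971 s
8.971 s × (1 min / 60.00 s) = 0.1495 min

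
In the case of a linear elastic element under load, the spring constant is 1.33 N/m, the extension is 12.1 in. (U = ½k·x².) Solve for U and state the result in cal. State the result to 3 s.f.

0.0150 cal

U is given directly by: U = ½kx².
k = 1.33 N/m; x = 12.1 in = 0.3073 m.
U = 0.06281 J
0.06281 J × (1 cal / 4.184 J) = 0.01501 cal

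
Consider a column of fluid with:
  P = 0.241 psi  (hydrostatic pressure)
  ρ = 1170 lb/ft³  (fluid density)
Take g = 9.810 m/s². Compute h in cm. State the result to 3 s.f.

0.904 cm

Rearranging P = ρ·g·h for h: h = P/(ρ·g).
P = 0.241 psi = 1662 Pa; ρ = 1170 lb/ft³ = 18742 kg/m³; g = 9.810 m/s².
h = 0.009038 m
0.009038 m × (1 cm / 0.01000 m) = 0.9038 cm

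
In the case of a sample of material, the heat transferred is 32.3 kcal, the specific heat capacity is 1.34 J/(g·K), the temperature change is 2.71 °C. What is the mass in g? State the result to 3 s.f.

37200 g

Solving Q = m·c·ΔT for m: m = Q/(c·ΔT).
Q = 32.3 kcal = 1.351×10^5 J; c = 1.34 J/(g·K) = 1340 J/(kg·K); ΔT = 2.71 °C = 2.710 K.
m = 37.22 kg
37.22 kg × (1 g / 0.001000 kg) = 37215 g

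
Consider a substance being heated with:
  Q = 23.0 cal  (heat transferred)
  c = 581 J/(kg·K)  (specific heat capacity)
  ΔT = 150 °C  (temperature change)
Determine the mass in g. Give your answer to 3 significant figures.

Solving Q = m·c·ΔT for m: m = Q/(c·ΔT).
Q = 23.0 cal = 96.23 J; c = 581 J/(kg·K); ΔT = 150 °C = 150.0 K.
m = 0.001104 kg
0.001104 kg × (1 g / 0.001000 kg) = 1.104 g

1.10 g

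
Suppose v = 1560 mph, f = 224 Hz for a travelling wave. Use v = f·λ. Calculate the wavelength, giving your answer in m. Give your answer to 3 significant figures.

3.11 m

Rearranging v = f·λ for λ: λ = v/f.
v = 1560 mph = 697.4 m/s; f = 224 Hz.
λ = 3.113 m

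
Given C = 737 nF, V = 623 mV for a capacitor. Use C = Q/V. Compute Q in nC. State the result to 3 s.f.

Rearranging C = Q/V for Q: Q = CV.
C = 737 nF = 7.370×10^-7 F; V = 623 mV = 0.6230 V.
Q = 4.592×10^-7 C  (the unit combination reduces to A·s = C)
4.592×10^-7 C × (1 nC / 1.000×10^-9 C) = 459.2 nC

459 nC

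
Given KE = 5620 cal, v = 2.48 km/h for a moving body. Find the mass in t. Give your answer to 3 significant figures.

99.1 t

Solving KE = ½mv² for m: m = 2·KE/v².
KE = 5620 cal = 23514 J; v = 2.48 km/h = 0.6889 m/s.
m = 99097 kg
99097 kg × (1 t / 1000 kg) = 99.10 t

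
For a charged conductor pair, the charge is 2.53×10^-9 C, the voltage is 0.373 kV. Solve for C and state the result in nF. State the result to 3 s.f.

Directly: C = Q/V.
Q = 2.53×10^-9 C; V = 0.373 kV = 373.0 V.
C = 6.783×10^-12 F
6.783×10^-12 F × (1 nF / 1.000×10^-9 F) = 0.006783 nF

0.00678 nF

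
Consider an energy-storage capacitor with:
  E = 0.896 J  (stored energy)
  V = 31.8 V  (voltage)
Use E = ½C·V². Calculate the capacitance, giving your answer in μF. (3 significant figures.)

1770 μF

Solving E = ½C·V² for C: C = 2E/V².
E = 0.896 J; V = 31.8 V.
C = 0.001772 F
0.001772 F × (1 μF / 1.000×10^-6 F) = 1772 μF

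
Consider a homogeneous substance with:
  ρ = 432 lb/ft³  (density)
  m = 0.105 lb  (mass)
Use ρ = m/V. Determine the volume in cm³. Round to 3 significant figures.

Rearranging ρ = m/V for V: V = m/ρ.
ρ = 432 lb/ft³ = 6920 kg/m³; m = 0.105 lb = 0.04763 kg.
V = 6.883×10^-6 m³
6.883×10^-6 m³ × (1 cm³ / 1.000×10^-6 m³) = 6.883 cm³

6.88 cm³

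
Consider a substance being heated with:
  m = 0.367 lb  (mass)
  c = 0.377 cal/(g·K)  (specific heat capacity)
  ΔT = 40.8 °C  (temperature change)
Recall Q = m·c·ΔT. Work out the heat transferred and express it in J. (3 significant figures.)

Directly: Q = mcΔT.
m = 0.367 lb = 0.1665 kg; c = 0.377 cal/(g·K) = 1577 J/(kg·K); ΔT = 40.8 °C = 40.80 K.
Q = 10713 J

10700 J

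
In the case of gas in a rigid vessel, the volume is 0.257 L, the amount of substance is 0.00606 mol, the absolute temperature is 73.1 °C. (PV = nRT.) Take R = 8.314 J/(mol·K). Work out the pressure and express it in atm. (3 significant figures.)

0.670 atm

From the ideal-gas law: P = nRT/V.
V = 0.257 L = 2.570×10^-4 m³; n = 0.00606 mol; T = 73.1 °C = 346.2 K; R = 8.314 J/(mol·K).
P = 67880 Pa
67880 Pa × (1 atm / 1.013×10^5 Pa) = 0.6699 atm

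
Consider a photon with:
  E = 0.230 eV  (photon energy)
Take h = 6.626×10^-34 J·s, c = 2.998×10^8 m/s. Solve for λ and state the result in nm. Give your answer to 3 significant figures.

5390 nm

Rearranging E = h·c/λ for λ: λ = hc/E.
E = 0.230 eV = 3.685×10^-20 J; h = 6.626×10^-34 J·s; c = 2.998×10^8 m/s.
λ = 5.391×10^-6 m
5.391×10^-6 m × (1 nm / 1.000×10^-9 m) = 5391 nm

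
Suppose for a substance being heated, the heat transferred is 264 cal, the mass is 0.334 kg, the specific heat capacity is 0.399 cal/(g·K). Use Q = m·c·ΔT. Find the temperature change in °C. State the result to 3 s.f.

1.98 °C

Rearranging: ΔT = Q/(m·c).
Q = 264 cal = 1105 J; m = 0.334 kg; c = 0.399 cal/(g·K) = 1669 J/(kg·K).
ΔT = 1.981 K
Since 1 °C = 1 K, 1.981 °C.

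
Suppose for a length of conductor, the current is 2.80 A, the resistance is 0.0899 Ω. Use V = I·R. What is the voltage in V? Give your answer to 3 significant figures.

0.252 V

From Ohm's law: V = IR.
I = 2.80 A; R = 0.0899 Ω.
V = 0.2517 V  (the unit combination reduces to kg·m²/(A·s³) = V)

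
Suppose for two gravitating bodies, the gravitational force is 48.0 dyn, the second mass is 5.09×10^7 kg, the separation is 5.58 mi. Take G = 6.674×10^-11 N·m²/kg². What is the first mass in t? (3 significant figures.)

11400 t

Rearranging: m₁ = F·r²/(G·m₂).
F = 48.0 dyn = 4.800×10^-4 N; m₂ = 5.09×10^7 kg; r = 5.58 mi = 8980 m; G = 6.674×10^-11 N·m²/kg².
m₁ = 1.139×10^7 kg
1.139×10^7 kg × (1 t / 1000 kg) = 11395 t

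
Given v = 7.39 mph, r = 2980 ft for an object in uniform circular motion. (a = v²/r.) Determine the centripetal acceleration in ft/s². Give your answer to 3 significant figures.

Directly: a = v²/r.
v = 7.39 mph = 3.304 m/s; r = 2980 ft = 908.3 m.
a = 0.01202 m/s²
0.01202 m/s² × (1 ft/s² / 0.3048 m/s²) = 0.03942 ft/s²

0.0394 ft/s²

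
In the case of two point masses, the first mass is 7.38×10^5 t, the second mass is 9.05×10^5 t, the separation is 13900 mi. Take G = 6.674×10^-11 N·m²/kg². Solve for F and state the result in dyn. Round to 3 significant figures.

Directly: F = Gm₁m₂/r².
m₁ = 7.38×10^5 t = 7.380×10^8 kg; m₂ = 9.05×10^5 t = 9.050×10^8 kg; r = 13900 mi = 2.237×10^7 m; G = 6.674×10^-11 N·m²/kg².
F = 8.908×10^-8 N
8.908×10^-8 N × (1 dyn / 1.000×10^-5 N) = 0.008908 dyn

0.00891 dyn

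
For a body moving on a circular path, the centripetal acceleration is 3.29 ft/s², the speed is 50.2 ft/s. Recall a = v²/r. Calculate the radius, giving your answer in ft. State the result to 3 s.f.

766 ft

Rearranging a = v²/r for r: r = v²/a.
a = 3.29 ft/s² = 1.003 m/s²; v = 50.2 ft/s = 15.30 m/s.
r = 233.5 m
233.5 m × (1 ft / 0.3048 m) = 766.0 ft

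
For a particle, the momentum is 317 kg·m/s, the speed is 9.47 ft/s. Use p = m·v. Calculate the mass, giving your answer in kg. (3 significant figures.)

110 kg

Rearranging: m = p/v.
p = 317 kg·m/s; v = 9.47 ft/s = 2.886 m/s.
m = 109.8 kg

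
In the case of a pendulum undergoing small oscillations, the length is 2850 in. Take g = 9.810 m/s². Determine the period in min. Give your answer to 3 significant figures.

Directly: T = 2π√(L/g).
L = 2850 in = 72.39 m; g = 9.810 m/s².
T = 17.07 s
17.07 s × (1 min / 60.00 s) = 0.2845 min

0.284 min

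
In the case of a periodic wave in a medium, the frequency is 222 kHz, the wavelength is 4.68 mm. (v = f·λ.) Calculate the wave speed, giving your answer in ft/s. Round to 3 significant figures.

v is given directly by: v = fλ.
f = 222 kHz = 2.220×10^5 Hz; λ = 4.68 mm = 0.004680 m.
v = 1039 m/s
1039 m/s × (1 ft/s / 0.3048 m/s) = 3409 ft/s

3410 ft/s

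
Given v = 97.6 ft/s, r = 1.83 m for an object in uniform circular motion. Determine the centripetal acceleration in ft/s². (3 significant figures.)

1590 ft/s²

Directly: a = v²/r.
v = 97.6 ft/s = 29.75 m/s; r = 1.83 m.
a = 483.6 m/s²
483.6 m/s² × (1 ft/s² / 0.3048 m/s²) = 1587 ft/s²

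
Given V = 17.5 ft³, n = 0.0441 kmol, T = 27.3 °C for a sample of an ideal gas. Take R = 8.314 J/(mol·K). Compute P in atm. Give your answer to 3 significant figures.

2.19 atm

P is given directly by: P = nRT/V.
V = 17.5 ft³ = 0.4955 m³; n = 0.0441 kmol = 44.10 mol; T = 27.3 °C = 300.4 K; R = 8.314 J/(mol·K).
P = 2.223×10^5 Pa
2.223×10^5 Pa × (1 atm / 1.013×10^5 Pa) = 2.194 atm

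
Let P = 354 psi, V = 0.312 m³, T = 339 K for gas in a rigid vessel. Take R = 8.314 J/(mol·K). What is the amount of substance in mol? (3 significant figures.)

Solving PV = nRT for n: n = PV/(RT).
P = 354 psi = 2.441×10^6 Pa; V = 0.312 m³; T = 339 K; R = 8.314 J/(mol·K).
n = 270.2 mol

270 mol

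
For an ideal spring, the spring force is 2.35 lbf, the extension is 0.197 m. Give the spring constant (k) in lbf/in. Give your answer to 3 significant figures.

0.303 lbf/in

From Hooke's law: k = F/x.
F = 2.35 lbf = 10.45 N; x = 0.197 m.
k = 53.06 N/m
53.06 N/m × (1 lbf/in / 175.1 N/m) = 0.3030 lbf/in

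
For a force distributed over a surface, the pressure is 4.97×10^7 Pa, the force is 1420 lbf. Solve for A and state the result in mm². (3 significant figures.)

Solving P = F/A for A: A = F/P.
P = 4.97×10^7 Pa; F = 1420 lbf = 6316 N.
A = 1.271×10^-4 m²
1.271×10^-4 m² × (1 mm² / 1.000×10^-6 m²) = 127.1 mm²

127 mm²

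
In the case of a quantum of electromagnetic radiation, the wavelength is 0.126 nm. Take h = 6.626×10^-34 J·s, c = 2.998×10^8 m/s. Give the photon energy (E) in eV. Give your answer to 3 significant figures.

9840 eV

E is given directly by: E = hc/λ.
λ = 0.126 nm = 1.260×10^-10 m; h = 6.626×10^-34 J·s; c = 2.998×10^8 m/s.
E = 1.577×10^-15 J  (the unit combination reduces to kg·m²/s² = J)
1.577×10^-15 J × (1 eV / 1.602×10^-19 J) = 9840 eV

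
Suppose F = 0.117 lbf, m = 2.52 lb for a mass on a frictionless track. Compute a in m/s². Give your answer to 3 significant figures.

0.455 m/s²

Solving F = m·a for a: a = F/m.
F = 0.117 lbf = 0.5204 N; m = 2.52 lb = 1.143 kg.
a = 0.4553 m/s²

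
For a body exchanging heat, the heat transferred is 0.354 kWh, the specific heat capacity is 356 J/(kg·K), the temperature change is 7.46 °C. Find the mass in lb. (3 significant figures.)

Rearranging: m = Q/(c·ΔT).
Q = 0.354 kWh = 1.274×10^6 J; c = 356 J/(kg·K); ΔT = 7.46 °C = 7.460 K.
m = 479.9 kg
479.9 kg × (1 lb / 0.4536 kg) = 1058 lb

1060 lb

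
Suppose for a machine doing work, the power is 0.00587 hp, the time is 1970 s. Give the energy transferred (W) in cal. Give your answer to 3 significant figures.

Rearranging P = W/t for W: W = P·t.
P = 0.00587 hp = 4.377 W; t = 1970 s.
W = 8623 J  (the unit combination reduces to kg·m²/s² = J)
8623 J × (1 cal / 4.184 J) = 2061 cal

2060 cal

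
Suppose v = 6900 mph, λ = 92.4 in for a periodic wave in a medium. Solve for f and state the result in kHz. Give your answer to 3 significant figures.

1.31 kHz

Rearranging: f = v/λ.
v = 6900 mph = 3085 m/s; λ = 92.4 in = 2.347 m.
f = 1314 Hz
1314 Hz × (1 kHz / 1000 Hz) = 1.314 kHz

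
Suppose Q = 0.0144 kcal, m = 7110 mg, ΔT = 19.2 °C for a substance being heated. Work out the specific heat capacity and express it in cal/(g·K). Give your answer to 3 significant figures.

Rearranging: c = Q/(m·ΔT).
Q = 0.0144 kcal = 60.25 J; m = 7110 mg = 0.007110 kg; ΔT = 19.2 °C = 19.20 K.
c = 441.4 J/(kg·K)
441.4 J/(kg·K) × (1 cal/(g·K) / 4184 J/(kg·K)) = 0.1055 cal/(g·K)

0.105 cal/(g·K)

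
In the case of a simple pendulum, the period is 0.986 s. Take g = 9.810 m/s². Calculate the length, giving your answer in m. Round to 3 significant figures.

Rearranging T = 2π√(L/g) for L: L = g·(T/2π)².
T = 0.986 s; g = 9.810 m/s².
L = 0.2416 m

0.242 m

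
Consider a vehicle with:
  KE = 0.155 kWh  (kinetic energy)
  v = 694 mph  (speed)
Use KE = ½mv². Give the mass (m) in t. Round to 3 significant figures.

0.0116 t

Rearranging: m = 2·KE/v².
KE = 0.155 kWh = 5.580×10^5 J; v = 694 mph = 310.2 m/s.
m = 11.59 kg
11.59 kg × (1 t / 1000 kg) = 0.01159 t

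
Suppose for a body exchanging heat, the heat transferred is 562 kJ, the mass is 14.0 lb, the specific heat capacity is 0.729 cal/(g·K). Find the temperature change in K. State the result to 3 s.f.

29.0 K

Solving Q = m·c·ΔT for ΔT: ΔT = Q/(m·c).
Q = 562 kJ = 5.620×10^5 J; m = 14.0 lb = 6.350 kg; c = 0.729 cal/(g·K) = 3050 J/(kg·K).
ΔT = 29.02 K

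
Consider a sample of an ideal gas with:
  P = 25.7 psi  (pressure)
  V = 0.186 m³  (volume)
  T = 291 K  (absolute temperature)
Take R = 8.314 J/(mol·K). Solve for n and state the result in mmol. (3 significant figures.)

13600 mmol

Rearranging PV = nRT for n: n = PV/(RT).
P = 25.7 psi = 1.772×10^5 Pa; V = 0.186 m³; T = 291 K; R = 8.314 J/(mol·K).
n = 13.62 mol
13.62 mol × (1 mmol / 0.001000 mol) = 13623 mmol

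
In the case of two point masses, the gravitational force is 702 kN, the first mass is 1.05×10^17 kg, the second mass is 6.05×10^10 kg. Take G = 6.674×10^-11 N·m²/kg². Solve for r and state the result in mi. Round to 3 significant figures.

From Newton's law of gravitation: r = √(G·m₁m₂/F).
F = 702 kN = 7.020×10^5 N; m₁ = 1.05×10^17 kg; m₂ = 6.05×10^10 kg; G = 6.674×10^-11 N·m²/kg².
r = 7.771×10^5 m
7.771×10^5 m × (1 mi / 1609 m) = 482.9 mi

483 mi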